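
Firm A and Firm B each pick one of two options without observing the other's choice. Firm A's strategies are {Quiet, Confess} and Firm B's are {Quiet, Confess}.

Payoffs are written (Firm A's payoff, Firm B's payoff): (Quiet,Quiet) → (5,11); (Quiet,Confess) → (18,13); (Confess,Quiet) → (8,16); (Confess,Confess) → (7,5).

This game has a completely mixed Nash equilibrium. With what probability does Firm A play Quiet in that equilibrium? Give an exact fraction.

Let p be the probability that Firm A plays Quiet. In a completely mixed equilibrium, Firm B must be indifferent between Quiet and Confess.
Firm B's expected payoff from Quiet is 11p + 16(1−p); from Confess it is 13p + 5(1−p).
Setting these equal: −5p + 16 = 8p + 5, so p = 11/13.

11/13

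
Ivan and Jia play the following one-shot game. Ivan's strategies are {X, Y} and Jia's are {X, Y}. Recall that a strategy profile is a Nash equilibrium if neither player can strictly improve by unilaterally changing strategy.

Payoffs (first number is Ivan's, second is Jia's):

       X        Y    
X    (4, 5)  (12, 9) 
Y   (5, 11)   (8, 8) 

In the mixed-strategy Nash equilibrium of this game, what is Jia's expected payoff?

First find p, the probability Ivan plays X, from Jia's indifference between X and Y: 5p + 11(1−p) = 9p + 8(1−p), giving p = 3/7.
Since Jia is indifferent in equilibrium, Jia's expected payoff equals the payoff from either column against (3/7, 4/7). Using X: 5(3/7) + 11(4/7) = 59/7.

59/7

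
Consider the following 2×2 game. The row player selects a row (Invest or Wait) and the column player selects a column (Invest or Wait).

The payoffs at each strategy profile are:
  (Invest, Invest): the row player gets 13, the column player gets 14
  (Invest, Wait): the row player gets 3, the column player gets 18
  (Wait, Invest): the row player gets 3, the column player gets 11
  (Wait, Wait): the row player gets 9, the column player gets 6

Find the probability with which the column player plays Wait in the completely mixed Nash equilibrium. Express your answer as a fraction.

5/8

Let q be the probability that the column player plays Invest. In a completely mixed equilibrium, the row player must be indifferent between Invest and Wait.
The row player's expected payoff from Invest is 13q + 3(1−q); from Wait it is 3q + 9(1−q).
Setting these equal: 10q + 3 = −6q + 9, so q = 3/8.
Therefore the column player plays Wait with probability 1 − 3/8 = 5/8.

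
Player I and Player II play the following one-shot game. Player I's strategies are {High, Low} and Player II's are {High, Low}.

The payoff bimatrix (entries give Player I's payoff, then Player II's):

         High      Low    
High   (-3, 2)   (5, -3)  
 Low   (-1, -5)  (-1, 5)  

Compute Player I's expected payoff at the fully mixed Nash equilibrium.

-1

First find q, the probability Player II plays High, from Player I's indifference between High and Low: −3q + 5(1−q) = −q − (1−q), giving q = 3/4.
Since Player I is indifferent in equilibrium, Player I's expected payoff equals the payoff from either row against (3/4, 1/4). Using High: −3(3/4) + 5(1/4) = -1.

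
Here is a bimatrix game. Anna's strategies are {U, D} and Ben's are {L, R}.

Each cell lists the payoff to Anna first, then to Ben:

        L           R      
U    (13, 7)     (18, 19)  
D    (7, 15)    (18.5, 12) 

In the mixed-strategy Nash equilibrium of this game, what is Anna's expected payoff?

First find q, the probability Ben plays L, from Anna's indifference between U and D: 13q + 18(1−q) = 7q + 18.5(1−q), giving q = 1/13.
Since Anna is indifferent in equilibrium, Anna's expected payoff equals the payoff from either row against (1/13, 12/13). Using U: 13(1/13) + 18(12/13) = 229/13.

229/13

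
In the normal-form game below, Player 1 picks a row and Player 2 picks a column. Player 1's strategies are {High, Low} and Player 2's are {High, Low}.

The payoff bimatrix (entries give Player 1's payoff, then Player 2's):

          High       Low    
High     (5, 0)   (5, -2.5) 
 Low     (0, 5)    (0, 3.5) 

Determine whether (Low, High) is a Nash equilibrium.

At (Low, High), Player 1 earns 0; switching to High would give 5, so Player 1 would deviate.
Player 2 earns 5; switching to Low would give 3.5, so Player 2 has no profitable deviation.
Since at least one player can profitably deviate, this is not a Nash equilibrium.

No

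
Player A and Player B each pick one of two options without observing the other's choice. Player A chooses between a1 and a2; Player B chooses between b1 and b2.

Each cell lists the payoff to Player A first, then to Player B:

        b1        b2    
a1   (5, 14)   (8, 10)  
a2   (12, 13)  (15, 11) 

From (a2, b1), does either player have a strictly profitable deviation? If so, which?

Neither

Player A at (a2, b1) earns 12; deviating to a1 yields 5 — not better.
Player B earns 13; deviating to b2 yields 11 — not better.
Neither player can strictly improve; the profile is a Nash equilibrium.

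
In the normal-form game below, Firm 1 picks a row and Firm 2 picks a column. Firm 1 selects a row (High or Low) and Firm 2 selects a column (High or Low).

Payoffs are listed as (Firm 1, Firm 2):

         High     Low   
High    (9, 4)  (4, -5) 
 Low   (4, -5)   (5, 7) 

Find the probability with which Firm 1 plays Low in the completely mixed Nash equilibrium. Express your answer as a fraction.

Let p be the probability that Firm 1 plays High. In a completely mixed equilibrium, Firm 2 must be indifferent between High and Low.
Firm 2's expected payoff from High is 4p − 5(1−p); from Low it is −5p + 7(1−p).
Setting these equal: 9p − 5 = −12p + 7, so p = 4/7.
Therefore Firm 1 plays Low with probability 1 − 4/7 = 3/7.

3/7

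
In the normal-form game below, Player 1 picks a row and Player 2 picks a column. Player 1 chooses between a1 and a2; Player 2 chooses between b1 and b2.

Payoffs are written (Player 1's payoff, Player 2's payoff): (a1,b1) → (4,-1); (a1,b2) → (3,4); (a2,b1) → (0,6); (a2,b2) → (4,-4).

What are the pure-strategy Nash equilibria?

(a1, b1): Player 2 prefers b2 (4 > -1) — not an equilibrium.
(a1, b2): Player 1 prefers a2 (4 > 3) — not an equilibrium.
(a2, b1): Player 1 prefers a1 (4 > 0) — not an equilibrium.
(a2, b2): Player 2 prefers b1 (6 > -4) — not an equilibrium.

none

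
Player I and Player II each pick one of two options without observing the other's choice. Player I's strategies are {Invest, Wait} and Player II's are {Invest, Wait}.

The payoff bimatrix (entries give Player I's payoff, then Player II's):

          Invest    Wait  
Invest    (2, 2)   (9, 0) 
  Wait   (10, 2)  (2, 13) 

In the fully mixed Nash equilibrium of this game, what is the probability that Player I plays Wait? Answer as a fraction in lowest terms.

2/13

Let p be the probability that Player I plays Invest. In a completely mixed equilibrium, Player II must be indifferent between Invest and Wait.
Player II's expected payoff from Invest is 2p + 2(1−p); from Wait it is 13(1−p).
Setting these equal: 2 = −13p + 13, so p = 11/13.
Therefore Player I plays Wait with probability 1 − 11/13 = 2/13.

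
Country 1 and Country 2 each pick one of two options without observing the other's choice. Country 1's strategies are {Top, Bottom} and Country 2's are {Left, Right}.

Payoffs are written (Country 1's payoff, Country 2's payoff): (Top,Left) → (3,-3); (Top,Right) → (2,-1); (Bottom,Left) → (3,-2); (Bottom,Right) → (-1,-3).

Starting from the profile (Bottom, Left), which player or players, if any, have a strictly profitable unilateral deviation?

Neither

Country 1 at (Bottom, Left) earns 3; deviating to Top yields 3 — not better.
Country 2 earns -2; deviating to Right yields -3 — not better.
Neither player can strictly improve; the profile is a Nash equilibrium.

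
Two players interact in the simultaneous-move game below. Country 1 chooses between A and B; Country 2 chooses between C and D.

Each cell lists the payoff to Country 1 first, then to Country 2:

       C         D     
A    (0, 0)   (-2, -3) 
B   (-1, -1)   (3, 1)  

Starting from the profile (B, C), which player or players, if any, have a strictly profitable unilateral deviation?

Both

Country 1 at (B, C) earns -1; deviating to A yields 0 — a strict improvement.
Country 2 earns -1; deviating to D yields 1 — a strict improvement.
Both Country 1 and Country 2 have strictly profitable deviations.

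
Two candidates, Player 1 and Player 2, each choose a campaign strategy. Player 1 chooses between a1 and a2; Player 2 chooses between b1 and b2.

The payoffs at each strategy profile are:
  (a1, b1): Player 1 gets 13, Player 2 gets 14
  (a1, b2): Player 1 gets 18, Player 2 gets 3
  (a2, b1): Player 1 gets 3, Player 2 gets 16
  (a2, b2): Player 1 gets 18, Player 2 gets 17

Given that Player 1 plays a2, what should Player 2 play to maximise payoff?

b2

Against a2, Player 2 earns 16 from b1 and 17 from b2.
So b2 is the best response.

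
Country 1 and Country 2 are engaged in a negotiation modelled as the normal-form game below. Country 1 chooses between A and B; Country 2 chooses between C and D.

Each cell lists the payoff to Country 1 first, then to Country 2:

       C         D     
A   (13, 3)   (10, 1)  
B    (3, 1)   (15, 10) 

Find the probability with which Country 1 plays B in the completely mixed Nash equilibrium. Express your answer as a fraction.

Let x be the probability that Country 1 plays A. In a completely mixed equilibrium, Country 2 must be indifferent between C and D.
Country 2's expected payoff from C is 3x + (1−x); from D it is x + 10(1−x).
Setting these equal: 2x + 1 = −9x + 10, so x = 9/11.
Therefore Country 1 plays B with probability 1 − 9/11 = 2/11.

2/11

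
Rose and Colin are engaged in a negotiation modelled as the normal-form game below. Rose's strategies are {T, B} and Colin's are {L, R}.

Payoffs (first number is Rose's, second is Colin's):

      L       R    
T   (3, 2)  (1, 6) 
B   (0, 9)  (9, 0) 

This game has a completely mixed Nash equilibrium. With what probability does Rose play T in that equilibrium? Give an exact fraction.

9/13

Let r be the probability that Rose plays T. In a completely mixed equilibrium, Colin must be indifferent between L and R.
Colin's expected payoff from L is 2r + 9(1−r); from R it is 6r.
Setting these equal: −7r + 9 = 6r, so r = 9/13.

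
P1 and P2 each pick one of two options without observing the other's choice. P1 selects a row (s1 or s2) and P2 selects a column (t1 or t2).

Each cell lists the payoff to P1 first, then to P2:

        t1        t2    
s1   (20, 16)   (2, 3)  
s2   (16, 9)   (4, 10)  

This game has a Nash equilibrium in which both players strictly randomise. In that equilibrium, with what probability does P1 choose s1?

1/14

Let x be the probability that P1 plays s1. In a completely mixed equilibrium, P2 must be indifferent between t1 and t2.
P2's expected payoff from t1 is 16x + 9(1−x); from t2 it is 3x + 10(1−x).
Setting these equal: 7x + 9 = −7x + 10, so x = 1/14.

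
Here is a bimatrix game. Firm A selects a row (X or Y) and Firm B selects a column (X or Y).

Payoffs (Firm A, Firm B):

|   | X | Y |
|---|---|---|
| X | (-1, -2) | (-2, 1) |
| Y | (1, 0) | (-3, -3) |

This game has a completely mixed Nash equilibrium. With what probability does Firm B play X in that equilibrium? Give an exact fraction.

Let y be the probability that Firm B plays X. In a completely mixed equilibrium, Firm A must be indifferent between X and Y.
Firm A's expected payoff from X is −y − 2(1−y); from Y it is y − 3(1−y).
Setting these equal: y − 2 = 4y − 3, so y = 1/3.

1/3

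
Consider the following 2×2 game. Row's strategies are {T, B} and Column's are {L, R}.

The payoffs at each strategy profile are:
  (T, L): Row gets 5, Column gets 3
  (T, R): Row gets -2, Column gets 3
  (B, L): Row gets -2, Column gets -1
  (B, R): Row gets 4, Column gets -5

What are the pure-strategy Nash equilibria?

(T, L): Row gets 5 ≥ -2 from B, and Column gets 3 ≥ 3 from R — Nash equilibrium.
(T, R): Row prefers B (4 > -2) — not an equilibrium.
(B, L): Row prefers T (5 > -2) — not an equilibrium.
(B, R): Column prefers L (-1 > -5) — not an equilibrium.

(T, L)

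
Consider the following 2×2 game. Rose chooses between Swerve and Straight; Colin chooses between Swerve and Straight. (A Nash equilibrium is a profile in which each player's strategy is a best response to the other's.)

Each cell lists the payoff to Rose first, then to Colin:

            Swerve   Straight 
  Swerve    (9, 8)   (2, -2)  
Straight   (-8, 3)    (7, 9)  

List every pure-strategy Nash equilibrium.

(Swerve, Swerve) and (Straight, Straight)

(Swerve, Swerve): Rose gets 9 ≥ -8 from Straight, and Colin gets 8 ≥ -2 from Straight — Nash equilibrium.
(Swerve, Straight): Rose prefers Straight (7 > 2); Colin prefers Swerve (8 > -2) — not an equilibrium.
(Straight, Swerve): Rose prefers Swerve (9 > -8); Colin prefers Straight (9 > 3) — not an equilibrium.
(Straight, Straight): Rose gets 7 ≥ 2 from Swerve, and Colin gets 9 ≥ 3 from Swerve — Nash equilibrium.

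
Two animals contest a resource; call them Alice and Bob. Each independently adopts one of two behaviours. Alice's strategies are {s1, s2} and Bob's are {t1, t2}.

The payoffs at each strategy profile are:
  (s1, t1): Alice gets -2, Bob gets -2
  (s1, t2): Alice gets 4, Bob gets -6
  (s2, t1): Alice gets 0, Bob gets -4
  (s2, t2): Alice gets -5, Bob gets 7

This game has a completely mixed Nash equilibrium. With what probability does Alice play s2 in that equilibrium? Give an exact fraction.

Let r be the probability that Alice plays s1. In a completely mixed equilibrium, Bob must be indifferent between t1 and t2.
Bob's expected payoff from t1 is −2r − 4(1−r); from t2 it is −6r + 7(1−r).
Setting these equal: 2r − 4 = −13r + 7, so r = 11/15.
Therefore Alice plays s2 with probability 1 − 11/15 = 4/15.

4/15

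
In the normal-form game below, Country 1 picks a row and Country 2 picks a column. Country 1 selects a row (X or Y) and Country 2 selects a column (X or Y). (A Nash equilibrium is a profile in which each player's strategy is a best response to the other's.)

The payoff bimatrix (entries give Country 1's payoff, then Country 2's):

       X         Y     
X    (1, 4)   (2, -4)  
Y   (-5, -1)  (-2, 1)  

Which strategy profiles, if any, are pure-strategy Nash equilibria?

(X, X)

(X, X): Country 1 gets 1 ≥ -5 from Y, and Country 2 gets 4 ≥ -4 from Y — Nash equilibrium.
(X, Y): Country 2 prefers X (4 > -4) — not an equilibrium.
(Y, X): Country 1 prefers X (1 > -5); Country 2 prefers Y (1 > -1) — not an equilibrium.
(Y, Y): Country 1 prefers X (2 > -2) — not an equilibrium.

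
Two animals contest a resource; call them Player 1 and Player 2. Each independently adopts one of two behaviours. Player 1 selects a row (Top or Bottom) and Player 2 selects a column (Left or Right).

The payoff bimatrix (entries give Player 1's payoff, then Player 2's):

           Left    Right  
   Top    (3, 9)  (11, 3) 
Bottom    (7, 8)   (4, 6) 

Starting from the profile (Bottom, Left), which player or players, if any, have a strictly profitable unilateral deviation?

Player 1 at (Bottom, Left) earns 7; deviating to Top yields 3 — not better.
Player 2 earns 8; deviating to Right yields 6 — not better.
Neither player can strictly improve; the profile is a Nash equilibrium.

Neither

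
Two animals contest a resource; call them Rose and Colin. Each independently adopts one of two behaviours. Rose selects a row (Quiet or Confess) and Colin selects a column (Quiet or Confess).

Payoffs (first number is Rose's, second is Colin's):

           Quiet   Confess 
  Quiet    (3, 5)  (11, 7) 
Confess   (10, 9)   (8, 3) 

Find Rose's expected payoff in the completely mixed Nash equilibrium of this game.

First find q, the probability Colin plays Quiet, from Rose's indifference between Quiet and Confess: 3q + 11(1−q) = 10q + 8(1−q), giving q = 3/10.
Since Rose is indifferent in equilibrium, Rose's expected payoff equals the payoff from either row against (3/10, 7/10). Using Quiet: 3(3/10) + 11(7/10) = 43/5.

43/5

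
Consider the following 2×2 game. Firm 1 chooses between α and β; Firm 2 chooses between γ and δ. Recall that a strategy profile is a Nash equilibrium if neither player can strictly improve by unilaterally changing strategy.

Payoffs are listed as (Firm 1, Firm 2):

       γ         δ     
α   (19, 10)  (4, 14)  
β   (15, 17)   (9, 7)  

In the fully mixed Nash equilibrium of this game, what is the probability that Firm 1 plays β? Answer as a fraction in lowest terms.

2/7

Let x be the probability that Firm 1 plays α. In a completely mixed equilibrium, Firm 2 must be indifferent between γ and δ.
Firm 2's expected payoff from γ is 10x + 17(1−x); from δ it is 14x + 7(1−x).
Setting these equal: −7x + 17 = 7x + 7, so x = 5/7.
Therefore Firm 1 plays β with probability 1 − 5/7 = 2/7.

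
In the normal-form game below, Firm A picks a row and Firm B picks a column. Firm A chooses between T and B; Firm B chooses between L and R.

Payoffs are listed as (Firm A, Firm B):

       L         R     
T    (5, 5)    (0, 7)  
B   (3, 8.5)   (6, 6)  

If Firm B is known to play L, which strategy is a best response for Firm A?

Against L, Firm A earns 5 from T and 3 from B.
So T is the best response.

T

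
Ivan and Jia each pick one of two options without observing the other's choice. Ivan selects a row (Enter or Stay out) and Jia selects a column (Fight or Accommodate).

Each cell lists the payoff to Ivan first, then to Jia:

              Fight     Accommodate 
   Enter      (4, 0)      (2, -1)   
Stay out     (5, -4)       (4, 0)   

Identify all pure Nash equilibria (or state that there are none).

(Stay out, Accommodate)

(Enter, Fight): Ivan prefers Stay out (5 > 4) — not an equilibrium.
(Enter, Accommodate): Ivan prefers Stay out (4 > 2); Jia prefers Fight (0 > -1) — not an equilibrium.
(Stay out, Fight): Jia prefers Accommodate (0 > -4) — not an equilibrium.
(Stay out, Accommodate): Ivan gets 4 ≥ 2 from Enter, and Jia gets 0 ≥ -4 from Fight — Nash equilibrium.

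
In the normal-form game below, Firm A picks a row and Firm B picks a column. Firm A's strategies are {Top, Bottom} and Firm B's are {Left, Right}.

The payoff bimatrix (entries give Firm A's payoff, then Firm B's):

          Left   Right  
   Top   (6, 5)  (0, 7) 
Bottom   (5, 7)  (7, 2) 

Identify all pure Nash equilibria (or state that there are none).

none

(Top, Left): Firm B prefers Right (7 > 5) — not an equilibrium.
(Top, Right): Firm A prefers Bottom (7 > 0) — not an equilibrium.
(Bottom, Left): Firm A prefers Top (6 > 5) — not an equilibrium.
(Bottom, Right): Firm B prefers Left (7 > 2) — not an equilibrium.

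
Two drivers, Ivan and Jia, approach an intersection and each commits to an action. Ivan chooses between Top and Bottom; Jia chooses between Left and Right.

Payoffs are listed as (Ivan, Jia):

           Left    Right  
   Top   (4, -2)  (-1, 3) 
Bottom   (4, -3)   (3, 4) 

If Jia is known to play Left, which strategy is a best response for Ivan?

either — both Top and Bottom are best responses

Against Left, Ivan earns 4 from Top and 4 from Bottom.
So either strategy is a best response.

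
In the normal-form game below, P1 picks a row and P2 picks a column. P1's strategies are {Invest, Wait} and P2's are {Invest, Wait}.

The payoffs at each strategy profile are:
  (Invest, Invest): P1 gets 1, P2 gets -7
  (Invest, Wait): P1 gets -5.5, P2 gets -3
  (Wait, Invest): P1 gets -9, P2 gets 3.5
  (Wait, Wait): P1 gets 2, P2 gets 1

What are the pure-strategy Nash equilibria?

(Invest, Invest): P2 prefers Wait (-3 > -7) — not an equilibrium.
(Invest, Wait): P1 prefers Wait (2 > -5.5) — not an equilibrium.
(Wait, Invest): P1 prefers Invest (1 > -9) — not an equilibrium.
(Wait, Wait): P2 prefers Invest (3.5 > 1) — not an equilibrium.

none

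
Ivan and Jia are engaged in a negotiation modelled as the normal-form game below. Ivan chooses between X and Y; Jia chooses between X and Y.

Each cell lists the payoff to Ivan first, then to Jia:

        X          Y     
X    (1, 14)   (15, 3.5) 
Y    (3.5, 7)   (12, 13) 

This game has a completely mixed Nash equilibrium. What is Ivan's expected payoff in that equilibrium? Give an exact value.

First find q, the probability Jia plays X, from Ivan's indifference between X and Y: q + 15(1−q) = 3.5q + 12(1−q), giving q = 6/11.
Since Ivan is indifferent in equilibrium, Ivan's expected payoff equals the payoff from either row against (6/11, 5/11). Using X: (6/11) + 15(5/11) = 81/11.

81/11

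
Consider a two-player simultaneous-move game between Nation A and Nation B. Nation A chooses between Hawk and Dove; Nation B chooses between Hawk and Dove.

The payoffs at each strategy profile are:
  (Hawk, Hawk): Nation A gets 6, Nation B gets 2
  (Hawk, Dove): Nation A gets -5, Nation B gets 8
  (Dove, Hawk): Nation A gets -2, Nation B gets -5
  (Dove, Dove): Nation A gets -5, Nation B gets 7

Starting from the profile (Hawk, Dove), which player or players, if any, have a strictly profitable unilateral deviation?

Nation A at (Hawk, Dove) earns -5; deviating to Dove yields -5 — not better.
Nation B earns 8; deviating to Hawk yields 2 — not better.
Neither player can strictly improve; the profile is a Nash equilibrium.

Neither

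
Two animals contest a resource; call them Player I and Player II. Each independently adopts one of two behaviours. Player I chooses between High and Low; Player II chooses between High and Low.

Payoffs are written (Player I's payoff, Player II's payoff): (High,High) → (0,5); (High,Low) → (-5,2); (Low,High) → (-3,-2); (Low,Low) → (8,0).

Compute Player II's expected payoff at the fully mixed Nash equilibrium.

First find p, the probability Player I plays High, from Player II's indifference between High and Low: 5p − 2(1−p) = 2p, giving p = 2/5.
Since Player II is indifferent in equilibrium, Player II's expected payoff equals the payoff from either column against (2/5, 3/5). Using High: 5(2/5) − 2(3/5) = 4/5.

4/5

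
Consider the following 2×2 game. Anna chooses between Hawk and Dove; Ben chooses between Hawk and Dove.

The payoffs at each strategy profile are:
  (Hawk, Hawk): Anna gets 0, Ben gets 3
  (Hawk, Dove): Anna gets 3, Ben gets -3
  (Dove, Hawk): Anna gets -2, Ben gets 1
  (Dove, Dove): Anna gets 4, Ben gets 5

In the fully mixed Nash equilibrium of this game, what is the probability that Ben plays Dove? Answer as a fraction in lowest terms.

Let y be the probability that Ben plays Hawk. In a completely mixed equilibrium, Anna must be indifferent between Hawk and Dove.
Anna's expected payoff from Hawk is 3(1−y); from Dove it is −2y + 4(1−y).
Setting these equal: −3y + 3 = −6y + 4, so y = 1/3.
Therefore Ben plays Dove with probability 1 − 1/3 = 2/3.

2/3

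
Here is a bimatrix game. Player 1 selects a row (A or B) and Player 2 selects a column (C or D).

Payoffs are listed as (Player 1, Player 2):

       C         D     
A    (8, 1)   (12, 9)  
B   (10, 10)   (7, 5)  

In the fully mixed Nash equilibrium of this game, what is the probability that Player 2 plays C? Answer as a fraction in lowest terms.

Let c be the probability that Player 2 plays C. In a completely mixed equilibrium, Player 1 must be indifferent between A and B.
Player 1's expected payoff from A is 8c + 12(1−c); from B it is 10c + 7(1−c).
Setting these equal: −4c + 12 = 3c + 7, so c = 5/7.

5/7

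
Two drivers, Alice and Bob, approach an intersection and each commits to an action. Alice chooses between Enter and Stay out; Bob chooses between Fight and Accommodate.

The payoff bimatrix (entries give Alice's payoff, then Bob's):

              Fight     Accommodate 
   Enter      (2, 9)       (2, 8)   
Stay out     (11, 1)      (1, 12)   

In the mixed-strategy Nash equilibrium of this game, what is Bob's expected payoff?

25/3

First find x, the probability Alice plays Enter, from Bob's indifference between Fight and Accommodate: 9x + (1−x) = 8x + 12(1−x), giving x = 11/12.
Since Bob is indifferent in equilibrium, Bob's expected payoff equals the payoff from either column against (11/12, 1/12). Using Fight: 9(11/12) + (1/12) = 25/3.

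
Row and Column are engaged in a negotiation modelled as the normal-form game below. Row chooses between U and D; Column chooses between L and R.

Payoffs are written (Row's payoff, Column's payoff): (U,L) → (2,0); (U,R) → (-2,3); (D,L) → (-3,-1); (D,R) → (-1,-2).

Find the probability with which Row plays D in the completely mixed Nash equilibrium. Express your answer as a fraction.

Let p be the probability that Row plays U. In a completely mixed equilibrium, Column must be indifferent between L and R.
Column's expected payoff from L is −(1−p); from R it is 3p − 2(1−p).
Setting these equal: p − 1 = 5p − 2, so p = 1/4.
Therefore Row plays D with probability 1 − 1/4 = 3/4.

3/4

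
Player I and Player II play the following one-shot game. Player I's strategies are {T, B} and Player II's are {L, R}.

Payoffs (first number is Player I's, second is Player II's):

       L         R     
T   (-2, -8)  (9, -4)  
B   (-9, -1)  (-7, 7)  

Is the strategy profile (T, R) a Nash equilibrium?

At (T, R), Player I earns 9; switching to B would give -7, so Player I has no profitable deviation.
Player II earns -4; switching to L would give -8, so Player II has no profitable deviation.
Neither player can gain by a unilateral deviation, so this profile is a Nash equilibrium.

Yes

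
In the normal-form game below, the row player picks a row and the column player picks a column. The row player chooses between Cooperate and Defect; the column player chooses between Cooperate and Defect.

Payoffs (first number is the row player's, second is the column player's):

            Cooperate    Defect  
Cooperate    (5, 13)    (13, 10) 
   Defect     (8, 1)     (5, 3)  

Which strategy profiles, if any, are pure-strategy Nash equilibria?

(Cooperate, Cooperate): the row player prefers Defect (8 > 5) — not an equilibrium.
(Cooperate, Defect): the column player prefers Cooperate (13 > 10) — not an equilibrium.
(Defect, Cooperate): the column player prefers Defect (3 > 1) — not an equilibrium.
(Defect, Defect): the row player prefers Cooperate (13 > 5) — not an equilibrium.

none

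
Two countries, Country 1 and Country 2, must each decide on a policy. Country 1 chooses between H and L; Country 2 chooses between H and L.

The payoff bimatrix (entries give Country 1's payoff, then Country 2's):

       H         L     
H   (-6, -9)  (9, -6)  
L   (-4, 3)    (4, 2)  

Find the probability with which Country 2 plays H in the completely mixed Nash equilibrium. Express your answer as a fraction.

Let y be the probability that Country 2 plays H. In a completely mixed equilibrium, Country 1 must be indifferent between H and L.
Country 1's expected payoff from H is −6y + 9(1−y); from L it is −4y + 4(1−y).
Setting these equal: −15y + 9 = −8y + 4, so y = 5/7.

5/7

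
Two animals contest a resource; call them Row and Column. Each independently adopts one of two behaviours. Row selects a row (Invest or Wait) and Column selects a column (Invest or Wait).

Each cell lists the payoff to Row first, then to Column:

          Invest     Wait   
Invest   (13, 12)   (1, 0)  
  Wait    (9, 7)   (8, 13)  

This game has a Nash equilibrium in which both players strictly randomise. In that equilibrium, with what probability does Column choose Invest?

7/11

Let y be the probability that Column plays Invest. In a completely mixed equilibrium, Row must be indifferent between Invest and Wait.
Row's expected payoff from Invest is 13y + (1−y); from Wait it is 9y + 8(1−y).
Setting these equal: 12y + 1 = y + 8, so y = 7/11.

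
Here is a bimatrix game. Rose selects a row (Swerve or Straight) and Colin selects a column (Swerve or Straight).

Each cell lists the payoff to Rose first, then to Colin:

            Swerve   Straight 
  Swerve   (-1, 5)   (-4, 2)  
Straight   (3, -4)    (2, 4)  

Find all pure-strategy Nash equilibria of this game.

(Swerve, Swerve): Rose prefers Straight (3 > -1) — not an equilibrium.
(Swerve, Straight): Rose prefers Straight (2 > -4); Colin prefers Swerve (5 > 2) — not an equilibrium.
(Straight, Swerve): Colin prefers Straight (4 > -4) — not an equilibrium.
(Straight, Straight): Rose gets 2 ≥ -4 from Swerve, and Colin gets 4 ≥ -4 from Swerve — Nash equilibrium.

(Straight, Straight)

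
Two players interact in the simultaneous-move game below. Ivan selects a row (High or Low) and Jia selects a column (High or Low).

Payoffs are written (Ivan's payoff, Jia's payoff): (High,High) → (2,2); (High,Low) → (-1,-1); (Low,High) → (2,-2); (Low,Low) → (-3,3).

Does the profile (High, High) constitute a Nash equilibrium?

At (High, High), Ivan earns 2; switching to Low would give 2, so Ivan has no profitable deviation.
Jia earns 2; switching to Low would give -1, so Jia has no profitable deviation.
Neither player can gain by a unilateral deviation, so this profile is a Nash equilibrium.

Yes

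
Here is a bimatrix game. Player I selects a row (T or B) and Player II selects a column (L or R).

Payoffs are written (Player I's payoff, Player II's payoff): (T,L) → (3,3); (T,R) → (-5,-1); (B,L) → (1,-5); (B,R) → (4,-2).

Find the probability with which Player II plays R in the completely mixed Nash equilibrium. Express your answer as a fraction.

Let q be the probability that Player II plays L. In a completely mixed equilibrium, Player I must be indifferent between T and B.
Player I's expected payoff from T is 3q − 5(1−q); from B it is q + 4(1−q).
Setting these equal: 8q − 5 = −3q + 4, so q = 9/11.
Therefore Player II plays R with probability 1 − 9/11 = 2/11.

2/11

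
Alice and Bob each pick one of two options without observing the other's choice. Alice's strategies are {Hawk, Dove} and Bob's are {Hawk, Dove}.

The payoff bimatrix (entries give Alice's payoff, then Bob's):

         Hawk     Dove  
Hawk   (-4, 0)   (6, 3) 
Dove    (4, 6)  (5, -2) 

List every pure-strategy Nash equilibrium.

(Hawk, Hawk): Alice prefers Dove (4 > -4); Bob prefers Dove (3 > 0) — not an equilibrium.
(Hawk, Dove): Alice gets 6 ≥ 5 from Dove, and Bob gets 3 ≥ 0 from Hawk — Nash equilibrium.
(Dove, Hawk): Alice gets 4 ≥ -4 from Hawk, and Bob gets 6 ≥ -2 from Dove — Nash equilibrium.
(Dove, Dove): Alice prefers Hawk (6 > 5); Bob prefers Hawk (6 > -2) — not an equilibrium.

(Hawk, Dove) and (Dove, Hawk)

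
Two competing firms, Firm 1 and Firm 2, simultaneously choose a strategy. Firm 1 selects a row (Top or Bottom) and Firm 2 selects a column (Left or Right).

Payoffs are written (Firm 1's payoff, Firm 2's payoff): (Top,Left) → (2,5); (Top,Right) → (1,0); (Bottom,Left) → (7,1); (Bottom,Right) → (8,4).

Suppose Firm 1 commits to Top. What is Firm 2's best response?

Left

Against Top, Firm 2 earns 5 from Left and 0 from Right.
So Left is the best response.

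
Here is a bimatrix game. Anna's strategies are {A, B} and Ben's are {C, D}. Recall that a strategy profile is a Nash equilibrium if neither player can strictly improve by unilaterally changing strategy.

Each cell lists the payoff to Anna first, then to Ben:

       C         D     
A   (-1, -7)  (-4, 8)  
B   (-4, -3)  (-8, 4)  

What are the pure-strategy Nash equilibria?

(A, D)

(A, C): Ben prefers D (8 > -7) — not an equilibrium.
(A, D): Anna gets -4 ≥ -8 from B, and Ben gets 8 ≥ -7 from C — Nash equilibrium.
(B, C): Anna prefers A (-1 > -4); Ben prefers D (4 > -3) — not an equilibrium.
(B, D): Anna prefers A (-4 > -8) — not an equilibrium.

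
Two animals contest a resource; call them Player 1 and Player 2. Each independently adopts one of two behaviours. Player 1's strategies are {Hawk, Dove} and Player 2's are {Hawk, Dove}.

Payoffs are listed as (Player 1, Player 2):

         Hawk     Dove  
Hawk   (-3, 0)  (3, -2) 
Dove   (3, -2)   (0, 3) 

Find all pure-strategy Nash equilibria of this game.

(Hawk, Hawk): Player 1 prefers Dove (3 > -3) — not an equilibrium.
(Hawk, Dove): Player 2 prefers Hawk (0 > -2) — not an equilibrium.
(Dove, Hawk): Player 2 prefers Dove (3 > -2) — not an equilibrium.
(Dove, Dove): Player 1 prefers Hawk (3 > 0) — not an equilibrium.

none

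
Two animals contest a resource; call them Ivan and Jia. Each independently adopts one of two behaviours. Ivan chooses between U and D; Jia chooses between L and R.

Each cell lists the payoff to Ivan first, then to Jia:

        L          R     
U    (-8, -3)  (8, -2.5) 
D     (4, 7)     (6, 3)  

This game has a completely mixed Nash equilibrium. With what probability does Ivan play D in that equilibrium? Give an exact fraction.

Let p be the probability that Ivan plays U. In a completely mixed equilibrium, Jia must be indifferent between L and R.
Jia's expected payoff from L is −3p + 7(1−p); from R it is −2.5p + 3(1−p).
Setting these equal: −10p + 7 = −5.5p + 3, so p = 8/9.
Therefore Ivan plays D with probability 1 − 8/9 = 1/9.

1/9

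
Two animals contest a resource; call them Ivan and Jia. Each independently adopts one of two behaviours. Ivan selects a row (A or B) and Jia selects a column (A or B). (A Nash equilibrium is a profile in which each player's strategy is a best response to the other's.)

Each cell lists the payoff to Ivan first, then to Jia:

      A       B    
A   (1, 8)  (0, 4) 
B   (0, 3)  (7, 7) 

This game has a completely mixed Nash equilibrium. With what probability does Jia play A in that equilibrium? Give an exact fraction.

7/8

Let q be the probability that Jia plays A. In a completely mixed equilibrium, Ivan must be indifferent between A and B.
Ivan's expected payoff from A is q; from B it is 7(1−q).
Setting these equal: q = −7q + 7, so q = 7/8.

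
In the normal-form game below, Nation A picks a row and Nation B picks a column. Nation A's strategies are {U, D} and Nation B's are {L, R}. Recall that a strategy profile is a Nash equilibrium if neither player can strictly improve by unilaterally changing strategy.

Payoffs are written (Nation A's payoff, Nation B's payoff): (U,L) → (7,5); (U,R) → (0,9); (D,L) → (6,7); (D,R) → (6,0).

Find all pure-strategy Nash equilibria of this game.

(U, L): Nation B prefers R (9 > 5) — not an equilibrium.
(U, R): Nation A prefers D (6 > 0) — not an equilibrium.
(D, L): Nation A prefers U (7 > 6) — not an equilibrium.
(D, R): Nation B prefers L (7 > 0) — not an equilibrium.

none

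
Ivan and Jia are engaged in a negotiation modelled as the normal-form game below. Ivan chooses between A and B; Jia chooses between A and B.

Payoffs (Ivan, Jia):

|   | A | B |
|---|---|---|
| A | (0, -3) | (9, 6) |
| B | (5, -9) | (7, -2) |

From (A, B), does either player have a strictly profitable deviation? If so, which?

Ivan at (A, B) earns 9; deviating to B yields 7 — not better.
Jia earns 6; deviating to A yields -3 — not better.
Neither player can strictly improve; the profile is a Nash equilibrium.

Neither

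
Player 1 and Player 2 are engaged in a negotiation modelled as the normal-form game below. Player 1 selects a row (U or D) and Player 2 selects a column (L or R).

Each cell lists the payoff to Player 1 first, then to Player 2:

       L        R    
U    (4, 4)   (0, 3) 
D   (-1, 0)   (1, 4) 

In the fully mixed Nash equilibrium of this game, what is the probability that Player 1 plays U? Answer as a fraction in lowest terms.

4/5

Let r be the probability that Player 1 plays U. In a completely mixed equilibrium, Player 2 must be indifferent between L and R.
Player 2's expected payoff from L is 4r; from R it is 3r + 4(1−r).
Setting these equal: 4r = −r + 4, so r = 4/5.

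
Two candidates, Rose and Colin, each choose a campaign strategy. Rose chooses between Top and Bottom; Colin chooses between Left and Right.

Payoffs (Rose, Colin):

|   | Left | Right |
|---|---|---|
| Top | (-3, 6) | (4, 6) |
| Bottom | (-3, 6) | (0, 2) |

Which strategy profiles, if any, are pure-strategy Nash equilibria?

(Top, Left): Rose gets -3 ≥ -3 from Bottom, and Colin gets 6 ≥ 6 from Right — Nash equilibrium.
(Top, Right): Rose gets 4 ≥ 0 from Bottom, and Colin gets 6 ≥ 6 from Left — Nash equilibrium.
(Bottom, Left): Rose gets -3 ≥ -3 from Top, and Colin gets 6 ≥ 2 from Right — Nash equilibrium.
(Bottom, Right): Rose prefers Top (4 > 0); Colin prefers Left (6 > 2) — not an equilibrium.

(Top, Left) and (Top, Right) and (Bottom, Left)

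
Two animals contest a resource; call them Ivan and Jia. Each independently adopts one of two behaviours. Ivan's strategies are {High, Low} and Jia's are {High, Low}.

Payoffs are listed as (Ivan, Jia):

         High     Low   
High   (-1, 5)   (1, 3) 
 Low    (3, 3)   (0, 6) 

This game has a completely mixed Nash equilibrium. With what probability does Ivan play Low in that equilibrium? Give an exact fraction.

2/5

Let x be the probability that Ivan plays High. In a completely mixed equilibrium, Jia must be indifferent between High and Low.
Jia's expected payoff from High is 5x + 3(1−x); from Low it is 3x + 6(1−x).
Setting these equal: 2x + 3 = −3x + 6, so x = 3/5.
Therefore Ivan plays Low with probability 1 − 3/5 = 2/5.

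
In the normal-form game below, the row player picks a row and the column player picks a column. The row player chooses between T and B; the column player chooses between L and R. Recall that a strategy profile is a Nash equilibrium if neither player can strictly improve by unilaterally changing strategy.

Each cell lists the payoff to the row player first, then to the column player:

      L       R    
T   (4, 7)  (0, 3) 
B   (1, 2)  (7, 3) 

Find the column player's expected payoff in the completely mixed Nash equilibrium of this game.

First find x, the probability the row player plays T, from the column player's indifference between L and R: 7x + 2(1−x) = 3x + 3(1−x), giving x = 1/5.
Since the column player is indifferent in equilibrium, the column player's expected payoff equals the payoff from either column against (1/5, 4/5). Using L: 7(1/5) + 2(4/5) = 3.

3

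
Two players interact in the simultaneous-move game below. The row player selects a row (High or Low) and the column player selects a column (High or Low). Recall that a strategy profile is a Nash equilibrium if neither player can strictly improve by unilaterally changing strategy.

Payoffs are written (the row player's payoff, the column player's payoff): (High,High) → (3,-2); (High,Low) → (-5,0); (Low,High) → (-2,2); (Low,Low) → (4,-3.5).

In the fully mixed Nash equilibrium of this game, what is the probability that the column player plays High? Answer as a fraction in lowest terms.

Let q be the probability that the column player plays High. In a completely mixed equilibrium, the row player must be indifferent between High and Low.
The row player's expected payoff from High is 3q − 5(1−q); from Low it is −2q + 4(1−q).
Setting these equal: 8q − 5 = −6q + 4, so q = 9/14.

9/14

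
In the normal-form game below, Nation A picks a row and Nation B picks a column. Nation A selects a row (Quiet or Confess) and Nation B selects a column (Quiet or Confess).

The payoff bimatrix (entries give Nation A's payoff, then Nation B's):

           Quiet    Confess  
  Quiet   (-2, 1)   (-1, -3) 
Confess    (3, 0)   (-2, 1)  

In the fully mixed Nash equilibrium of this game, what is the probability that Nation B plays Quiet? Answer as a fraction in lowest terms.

1/6

Let q be the probability that Nation B plays Quiet. In a completely mixed equilibrium, Nation A must be indifferent between Quiet and Confess.
Nation A's expected payoff from Quiet is −2q − (1−q); from Confess it is 3q − 2(1−q).
Setting these equal: −q − 1 = 5q − 2, so q = 1/6.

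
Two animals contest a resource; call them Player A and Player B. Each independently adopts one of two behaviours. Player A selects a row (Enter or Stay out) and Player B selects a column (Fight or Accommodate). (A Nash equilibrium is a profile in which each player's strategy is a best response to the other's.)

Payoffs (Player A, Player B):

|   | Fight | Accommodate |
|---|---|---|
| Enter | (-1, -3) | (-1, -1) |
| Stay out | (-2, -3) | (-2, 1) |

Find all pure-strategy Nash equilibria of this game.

(Enter, Accommodate)

(Enter, Fight): Player B prefers Accommodate (-1 > -3) — not an equilibrium.
(Enter, Accommodate): Player A gets -1 ≥ -2 from Stay out, and Player B gets -1 ≥ -3 from Fight — Nash equilibrium.
(Stay out, Fight): Player A prefers Enter (-1 > -2); Player B prefers Accommodate (1 > -3) — not an equilibrium.
(Stay out, Accommodate): Player A prefers Enter (-1 > -2) — not an equilibrium.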